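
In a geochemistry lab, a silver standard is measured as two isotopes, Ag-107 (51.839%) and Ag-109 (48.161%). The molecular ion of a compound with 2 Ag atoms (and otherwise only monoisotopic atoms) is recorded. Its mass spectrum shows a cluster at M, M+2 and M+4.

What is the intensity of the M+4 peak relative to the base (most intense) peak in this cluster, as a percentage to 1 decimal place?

46.5%

(0.51839 + 0.48161)^2 gives M 0.2687, M+2 0.4993, M+4 0.2319; the largest is M+2.
P(M+2) = C(2,1) × 0.51839^1 × 0.48161^1 = 2 × 0.51839 × 0.48161 = 0.499324 (base)
P(M+4) = C(2,2) × 0.51839^0 × 0.48161^2 = 1 × 1.0000 × 0.23194819 = 0.231948
Relative intensity = 0.231948 / 0.499324 × 100 = 46.5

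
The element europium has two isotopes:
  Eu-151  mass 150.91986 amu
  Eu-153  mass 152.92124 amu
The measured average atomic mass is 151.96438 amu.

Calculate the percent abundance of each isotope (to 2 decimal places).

With x = fraction of Eu-151 (so Eu-153 is 1 − x):
150.91986·x + 152.92124·(1 − x) = 151.96438
(150.91986 − 152.92124)·x = 151.96438 − 152.92124
x = -0.95686 / -2.00138 = 0.47810 → 47.81% Eu-151, 52.19% Eu-153.

Eu-151: 47.81%, Eu-153: 52.19%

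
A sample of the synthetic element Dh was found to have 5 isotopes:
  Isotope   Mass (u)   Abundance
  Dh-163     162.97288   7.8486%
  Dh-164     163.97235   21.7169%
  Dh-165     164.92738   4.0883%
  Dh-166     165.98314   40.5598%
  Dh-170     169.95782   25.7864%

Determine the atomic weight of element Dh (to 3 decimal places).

Ar = Σ fᵢ·mᵢ = 0.078486 × 162.97288 + 0.217169 × 163.97235 + 0.040883 × 164.92738 + 0.405598 × 165.98314 + 0.257864 × 169.95782
= 12.791089 + 35.609711 + 6.742726 + 67.322430 + 43.826003 = 166.291959 u

166.292 u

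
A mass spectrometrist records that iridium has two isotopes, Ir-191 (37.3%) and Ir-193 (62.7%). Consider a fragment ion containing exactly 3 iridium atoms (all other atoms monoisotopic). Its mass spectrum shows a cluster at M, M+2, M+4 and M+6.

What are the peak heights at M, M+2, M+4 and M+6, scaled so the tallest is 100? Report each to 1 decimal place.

Each Ir atom is independently Ir-191 (p = 0.373) or Ir-193 (q = 0.627); the cluster is the binomial expansion (p + q)^3.
P(M) = 0.373^3 = 0.051895
P(M+2) = 3 × 0.373^2 × 0.627^1 = 0.261702
P(M+4) = 3 × 0.373^1 × 0.627^2 = 0.439911
P(M+6) = 0.627^3 = 0.246492
The M+4 peak is largest (0.439911); scaling to 100 gives 11.8 : 59.5 : 100.0 : 56.0.

11.8 : 59.5 : 100.0 : 56.0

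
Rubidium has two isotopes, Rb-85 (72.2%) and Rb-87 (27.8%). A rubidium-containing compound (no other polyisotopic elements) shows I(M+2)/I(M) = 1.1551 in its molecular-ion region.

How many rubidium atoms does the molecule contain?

3

With n Rb atoms, P(M+2)/P(M) = C(n,1)·p^(n−1)q / p^n = n·q/p = n · 0.278/0.722.
n = 1.1551 × 0.722/0.278 = 3.00 ≈ 3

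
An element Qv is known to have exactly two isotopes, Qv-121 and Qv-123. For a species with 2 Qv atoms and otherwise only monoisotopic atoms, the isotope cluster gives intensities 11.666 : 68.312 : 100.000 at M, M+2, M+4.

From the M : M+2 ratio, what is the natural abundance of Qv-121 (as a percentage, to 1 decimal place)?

If p is the fraction of Qv that is Qv-121, then I(M+2)/I(M) = [C(2,1)·p^1·(1−p)] / p^2 = 2·(1−p)/p = 68.312/11.666 = 5.8556
(1−p)/p = 5.8556/2 = 2.9278  ⇒  p = 1/(1 + 2.9278) = 0.2546
Qv-121: 25.5%, Qv-123: 74.5%.

25.5%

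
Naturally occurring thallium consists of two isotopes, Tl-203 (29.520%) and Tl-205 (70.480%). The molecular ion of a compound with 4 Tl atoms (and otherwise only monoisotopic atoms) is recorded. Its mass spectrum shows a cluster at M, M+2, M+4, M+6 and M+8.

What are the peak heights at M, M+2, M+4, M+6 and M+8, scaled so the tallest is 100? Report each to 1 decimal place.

1.8 : 17.5 : 62.8 : 100.0 : 59.7

Expanding (0.29520 + 0.70480)^4:
P(M) = 0.29520^4 = 0.007594
P(M+2) = 4 × 0.29520^3 × 0.70480^1 = 0.072523
P(M+4) = 6 × 0.29520^2 × 0.70480^2 = 0.259726
P(M+6) = 4 × 0.29520^1 × 0.70480^3 = 0.413403
P(M+8) = 0.70480^4 = 0.246754
The M+6 peak is largest (0.413403); scaling to 100 gives 1.8 : 17.5 : 62.8 : 100.0 : 59.7.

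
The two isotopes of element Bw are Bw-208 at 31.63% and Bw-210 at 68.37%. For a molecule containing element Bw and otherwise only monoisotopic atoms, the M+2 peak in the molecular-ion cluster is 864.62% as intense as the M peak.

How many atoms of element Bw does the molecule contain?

With n Bw atoms, P(M+2)/P(M) = C(n,1)·p^(n−1)q / p^n = n·q/p = n · 0.6837/0.3163.
n = 8.6462 × 0.3163/0.6837 = 4.00 ≈ 4

4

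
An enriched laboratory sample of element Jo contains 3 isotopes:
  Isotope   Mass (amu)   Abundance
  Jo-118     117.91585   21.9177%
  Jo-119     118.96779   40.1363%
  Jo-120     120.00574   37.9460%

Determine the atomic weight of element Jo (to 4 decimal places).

119.1311 amu

Ar = Σ fᵢ·mᵢ = 0.219177 × 117.91585 + 0.401363 × 118.96779 + 0.379460 × 120.00574
= 25.844442 + 47.749269 + 45.537378 = 119.131089 amu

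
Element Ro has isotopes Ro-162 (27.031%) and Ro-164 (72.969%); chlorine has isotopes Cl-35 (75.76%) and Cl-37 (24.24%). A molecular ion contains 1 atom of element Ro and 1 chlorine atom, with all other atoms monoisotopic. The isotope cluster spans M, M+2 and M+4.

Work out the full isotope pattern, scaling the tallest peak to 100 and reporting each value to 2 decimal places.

Element Ro pattern (n=1): 0.27031 : 0.72969
Chlorine pattern (n=1): 0.7576 : 0.2424
Convolve the two distributions (both contribute in 2-u steps):
  M: 0.27031×0.7576 = 0.204787
  M+2: 0.27031×0.2424 + 0.72969×0.7576 = 0.618336
  M+4: 0.72969×0.2424 = 0.176877
Scale to base peak (0.618336) = 100: 33.12 : 100.00 : 28.61

33.12 : 100.00 : 28.61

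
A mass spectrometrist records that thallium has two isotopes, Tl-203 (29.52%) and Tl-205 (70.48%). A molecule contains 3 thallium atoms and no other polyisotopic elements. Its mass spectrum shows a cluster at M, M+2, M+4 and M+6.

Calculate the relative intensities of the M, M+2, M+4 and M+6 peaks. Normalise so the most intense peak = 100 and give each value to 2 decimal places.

5.85 : 41.88 : 100.00 : 79.58

Each Tl atom is independently Tl-203 (p = 0.2952) or Tl-205 (q = 0.7048); the cluster is the binomial expansion (p + q)^3.
P(M) = 0.2952^3 = 0.025725
P(M+2) = 3 × 0.2952^2 × 0.7048^1 = 0.184255
P(M+4) = 3 × 0.2952^1 × 0.7048^2 = 0.439916
P(M+6) = 0.7048^3 = 0.350104
The M+4 peak is largest (0.439916); scaling to 100 gives 5.85 : 41.88 : 100.00 : 79.58.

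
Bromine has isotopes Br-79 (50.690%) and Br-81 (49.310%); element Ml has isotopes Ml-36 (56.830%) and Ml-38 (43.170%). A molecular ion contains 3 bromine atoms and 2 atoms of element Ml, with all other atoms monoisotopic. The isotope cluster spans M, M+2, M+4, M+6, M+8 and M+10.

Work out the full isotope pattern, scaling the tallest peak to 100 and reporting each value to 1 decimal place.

12.7 : 56.5 : 100.0 : 88.1 : 38.7 : 6.8

Bromine pattern (n=3): 0.13024674 : 0.3801026 : 0.36975457 : 0.11989609
Element Ml pattern (n=2): 0.32296489 : 0.49067022 : 0.18636489
Convolve the two distributions (both contribute in 2-u steps):
  M: 0.13024674×0.32296489 = 0.042065
  M+2: 0.13024674×0.49067022 + 0.3801026×0.32296489 = 0.186668
  M+4: 0.13024674×0.18636489 + 0.3801026×0.49067022 + 0.36975457×0.32296489 = 0.330196
  M+6: 0.3801026×0.18636489 + 0.36975457×0.49067022 + 0.11989609×0.32296489 = 0.290988
  M+8: 0.36975457×0.18636489 + 0.11989609×0.49067022 = 0.127739
  M+10: 0.11989609×0.18636489 = 0.022344
Scale to base peak (0.330196) = 100: 12.7 : 56.5 : 100.0 : 88.1 : 38.7 : 6.8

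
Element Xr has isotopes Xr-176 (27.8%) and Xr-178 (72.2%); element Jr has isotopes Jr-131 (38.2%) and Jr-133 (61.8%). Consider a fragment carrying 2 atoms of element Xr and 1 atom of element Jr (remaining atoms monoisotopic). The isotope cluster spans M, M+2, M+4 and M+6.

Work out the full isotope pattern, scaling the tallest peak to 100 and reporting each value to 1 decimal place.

6.6 : 45.0 : 100.0 : 72.0

Element Xr pattern (n=2): 0.077284 : 0.401432 : 0.521284
Element Jr pattern (n=1): 0.3820 : 0.6180
Convolve the two distributions (both contribute in 2-u steps):
  M: 0.077284×0.3820 = 0.029522
  M+2: 0.077284×0.6180 + 0.401432×0.3820 = 0.201109
  M+4: 0.401432×0.6180 + 0.521284×0.3820 = 0.447215
  M+6: 0.521284×0.6180 = 0.322154
Scale to base peak (0.447215) = 100: 6.6 : 45.0 : 100.0 : 72.0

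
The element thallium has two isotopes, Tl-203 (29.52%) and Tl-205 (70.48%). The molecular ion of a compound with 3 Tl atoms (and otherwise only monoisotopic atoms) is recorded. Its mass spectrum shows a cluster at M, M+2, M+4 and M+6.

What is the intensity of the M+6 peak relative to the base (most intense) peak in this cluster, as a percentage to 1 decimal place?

Term probabilities: M 0.0257, M+2 0.1843, M+4 0.4399, M+6 0.3501. Base peak = M+4.
P(M+4) = C(3,2) × 0.2952^1 × 0.7048^2 = 3 × 0.2952 × 0.49674304 = 0.439916 (base)
P(M+6) = C(3,3) × 0.2952^0 × 0.7048^3 = 1 × 1.0000 × 0.35010449 = 0.350104
Relative intensity = 0.350104 / 0.439916 × 100 = 79.6

79.6%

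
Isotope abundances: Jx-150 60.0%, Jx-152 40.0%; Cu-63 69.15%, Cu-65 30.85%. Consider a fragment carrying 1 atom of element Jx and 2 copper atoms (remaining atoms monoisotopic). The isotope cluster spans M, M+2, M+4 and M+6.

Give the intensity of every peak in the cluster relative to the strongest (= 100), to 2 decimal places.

Element Jx pattern (n=1): 0.6000 : 0.4000
Copper pattern (n=2): 0.47817225 : 0.4266555 : 0.09517225
Convolve the two distributions (both contribute in 2-u steps):
  M: 0.6000×0.47817225 = 0.286903
  M+2: 0.6000×0.4266555 + 0.4000×0.47817225 = 0.447262
  M+4: 0.6000×0.09517225 + 0.4000×0.4266555 = 0.227766
  M+6: 0.4000×0.09517225 = 0.038069
Scale to base peak (0.447262) = 100: 64.15 : 100.00 : 50.92 : 8.51

64.15 : 100.00 : 50.92 : 8.51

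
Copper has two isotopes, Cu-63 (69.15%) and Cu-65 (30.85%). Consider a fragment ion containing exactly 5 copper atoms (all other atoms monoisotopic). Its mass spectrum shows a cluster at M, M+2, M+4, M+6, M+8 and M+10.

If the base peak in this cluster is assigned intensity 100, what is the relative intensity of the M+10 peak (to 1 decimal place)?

0.8

Binomial terms of (0.6915 + 0.3085)^5: M 0.1581, M+2 0.3527, M+4 0.3147, M+6 0.1404, M+8 0.0313, M+10 0.0028 → M+2 is the base peak.
P(M+2) = C(5,1) × 0.6915^4 × 0.3085^1 = 5 × 0.2286487 × 0.3085 = 0.352691 (base)
P(M+10) = C(5,5) × 0.6915^0 × 0.3085^5 = 1 × 1.0000 × 0.00279432 = 0.002794
Relative intensity = 0.002794 / 0.352691 × 100 = 0.8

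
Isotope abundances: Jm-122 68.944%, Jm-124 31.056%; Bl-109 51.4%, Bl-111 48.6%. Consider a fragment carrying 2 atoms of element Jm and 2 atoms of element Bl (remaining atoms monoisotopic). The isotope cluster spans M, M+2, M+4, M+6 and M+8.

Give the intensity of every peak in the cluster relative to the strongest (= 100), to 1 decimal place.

Element Jm pattern (n=2): 0.47532751 : 0.42822497 : 0.09644751
Element Bl pattern (n=2): 0.264196 : 0.499608 : 0.236196
Convolve the two distributions (both contribute in 2-u steps):
  M: 0.47532751×0.264196 = 0.125580
  M+2: 0.47532751×0.499608 + 0.42822497×0.264196 = 0.350613
  M+4: 0.47532751×0.236196 + 0.42822497×0.499608 + 0.09644751×0.264196 = 0.351696
  M+6: 0.42822497×0.236196 + 0.09644751×0.499608 = 0.149331
  M+8: 0.09644751×0.236196 = 0.022781
Scale to base peak (0.351696) = 100: 35.7 : 99.7 : 100.0 : 42.5 : 6.5

35.7 : 99.7 : 100.0 : 42.5 : 6.5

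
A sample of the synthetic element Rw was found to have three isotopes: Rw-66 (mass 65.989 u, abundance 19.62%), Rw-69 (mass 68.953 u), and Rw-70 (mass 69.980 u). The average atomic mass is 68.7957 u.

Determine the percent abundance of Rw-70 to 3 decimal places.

41.308%

The remaining 80.38% is split between Rw-69 (fraction x) and Rw-70 (fraction 0.8038 − x).
Substituting: 68.953x + 69.980(0.8038 − x) = 55.8486582
(68.953 − 69.980)x = -0.4012658  ⇒  x = 0.39072, y = 0.41308
Rw-69: 39.072%, Rw-70: 41.308%.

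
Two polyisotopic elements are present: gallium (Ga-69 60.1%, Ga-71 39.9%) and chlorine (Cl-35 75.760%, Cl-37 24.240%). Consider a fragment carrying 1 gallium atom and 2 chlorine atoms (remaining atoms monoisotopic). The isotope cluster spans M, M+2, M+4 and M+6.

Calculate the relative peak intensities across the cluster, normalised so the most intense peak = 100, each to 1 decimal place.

76.7 : 100.0 : 40.4 : 5.2

Gallium pattern (n=1): 0.6010 : 0.3990
Chlorine pattern (n=2): 0.57395776 : 0.36728448 : 0.05875776
Convolve the two distributions (both contribute in 2-u steps):
  M: 0.6010×0.57395776 = 0.344949
  M+2: 0.6010×0.36728448 + 0.3990×0.57395776 = 0.449747
  M+4: 0.6010×0.05875776 + 0.3990×0.36728448 = 0.181860
  M+6: 0.3990×0.05875776 = 0.023444
Scale to base peak (0.449747) = 100: 76.7 : 100.0 : 40.4 : 5.2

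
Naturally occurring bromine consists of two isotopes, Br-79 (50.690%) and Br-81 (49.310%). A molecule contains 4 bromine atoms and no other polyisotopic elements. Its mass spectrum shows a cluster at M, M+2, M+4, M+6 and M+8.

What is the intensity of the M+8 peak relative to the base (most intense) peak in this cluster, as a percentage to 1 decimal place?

15.8%

Binomial terms of (0.50690 + 0.49310)^4: M 0.0660, M+2 0.2569, M+4 0.3749, M+6 0.2431, M+8 0.0591 → M+4 is the base peak.
P(M+4) = C(4,2) × 0.50690^2 × 0.49310^2 = 6 × 0.25694761 × 0.24314761 = 0.374857 (base)
P(M+8) = C(4,4) × 0.50690^0 × 0.49310^4 = 1 × 1.0000 × 0.05912076 = 0.059121
Relative intensity = 0.059121 / 0.374857 × 100 = 15.8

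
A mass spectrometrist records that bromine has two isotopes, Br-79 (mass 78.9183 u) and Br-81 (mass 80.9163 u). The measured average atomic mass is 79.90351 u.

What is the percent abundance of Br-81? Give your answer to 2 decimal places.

49.31%

Let x be the fractional abundance of Br-79; then Br-81 has abundance 1 − x.
78.9183·x + 80.9163·(1 − x) = 79.90351
(78.9183 − 80.9163)·x = 79.90351 − 80.9163
x = -1.01279 / -1.9980 = 0.50690 → 50.69% Br-79, 49.31% Br-81.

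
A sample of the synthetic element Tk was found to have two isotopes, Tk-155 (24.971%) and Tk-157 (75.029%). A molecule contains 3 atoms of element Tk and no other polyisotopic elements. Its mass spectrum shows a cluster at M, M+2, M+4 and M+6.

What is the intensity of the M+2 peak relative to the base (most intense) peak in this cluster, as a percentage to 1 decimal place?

33.2%

Term probabilities: M 0.0156, M+2 0.1404, M+4 0.4217, M+6 0.4224. Base peak = M+6.
P(M+6) = C(3,3) × 0.24971^0 × 0.75029^3 = 1 × 1.0000 × 0.42236456 = 0.422365 (base)
P(M+2) = C(3,1) × 0.24971^2 × 0.75029^1 = 3 × 0.06235508 × 0.75029 = 0.140353
Relative intensity = 0.140353 / 0.422365 × 100 = 33.2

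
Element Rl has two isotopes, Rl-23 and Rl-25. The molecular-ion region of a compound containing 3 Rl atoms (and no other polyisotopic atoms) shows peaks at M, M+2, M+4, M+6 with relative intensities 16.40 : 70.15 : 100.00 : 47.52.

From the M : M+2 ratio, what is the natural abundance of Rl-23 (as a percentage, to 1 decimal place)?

If p is the fraction of Rl that is Rl-23, then I(M+2)/I(M) = [C(3,1)·p^2·(1−p)] / p^3 = 3·(1−p)/p = 70.15/16.40 = 4.2774
(1−p)/p = 4.2774/3 = 1.4258  ⇒  p = 1/(1 + 1.4258) = 0.4122
Rl-23: 41.2%, Rl-25: 58.8%.

41.2%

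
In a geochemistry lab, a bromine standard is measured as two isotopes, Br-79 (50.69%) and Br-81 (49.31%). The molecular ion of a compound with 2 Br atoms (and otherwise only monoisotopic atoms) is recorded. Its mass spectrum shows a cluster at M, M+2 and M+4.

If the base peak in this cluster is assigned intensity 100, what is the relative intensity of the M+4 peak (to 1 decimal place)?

Binomial terms of (0.5069 + 0.4931)^2: M 0.2569, M+2 0.4999, M+4 0.2431 → M+2 is the base peak.
P(M+2) = C(2,1) × 0.5069^1 × 0.4931^1 = 2 × 0.5069 × 0.4931 = 0.499905 (base)
P(M+4) = C(2,2) × 0.5069^0 × 0.4931^2 = 1 × 1.0000 × 0.24314761 = 0.243148
Relative intensity = 0.243148 / 0.499905 × 100 = 48.6

48.6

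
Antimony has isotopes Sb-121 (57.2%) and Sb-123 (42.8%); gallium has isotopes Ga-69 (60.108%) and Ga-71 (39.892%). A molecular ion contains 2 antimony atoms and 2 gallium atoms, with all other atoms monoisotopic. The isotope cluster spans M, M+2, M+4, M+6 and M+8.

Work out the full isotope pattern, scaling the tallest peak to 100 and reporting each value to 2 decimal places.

Antimony pattern (n=2): 0.327184 : 0.489632 : 0.183184
Gallium pattern (n=2): 0.36129717 : 0.47956567 : 0.15913717
Convolve the two distributions (both contribute in 2-u steps):
  M: 0.327184×0.36129717 = 0.118211
  M+2: 0.327184×0.47956567 + 0.489632×0.36129717 = 0.333809
  M+4: 0.327184×0.15913717 + 0.489632×0.47956567 + 0.183184×0.36129717 = 0.353062
  M+6: 0.489632×0.15913717 + 0.183184×0.47956567 = 0.165767
  M+8: 0.183184×0.15913717 = 0.029151
Scale to base peak (0.353062) = 100: 33.48 : 94.55 : 100.00 : 46.95 : 8.26

33.48 : 94.55 : 100.00 : 46.95 : 8.26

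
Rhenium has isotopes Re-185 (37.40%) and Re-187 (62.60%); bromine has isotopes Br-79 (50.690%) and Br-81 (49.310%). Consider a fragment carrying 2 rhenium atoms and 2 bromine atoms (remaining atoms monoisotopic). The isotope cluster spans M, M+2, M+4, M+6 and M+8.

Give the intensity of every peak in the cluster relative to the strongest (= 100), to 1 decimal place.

9.7 : 51.6 : 100.0 : 84.0 : 25.8

Rhenium pattern (n=2): 0.139876 : 0.468248 : 0.391876
Bromine pattern (n=2): 0.25694761 : 0.49990478 : 0.24314761
Convolve the two distributions (both contribute in 2-u steps):
  M: 0.139876×0.25694761 = 0.035941
  M+2: 0.139876×0.49990478 + 0.468248×0.25694761 = 0.190240
  M+4: 0.139876×0.24314761 + 0.468248×0.49990478 + 0.391876×0.25694761 = 0.368782
  M+6: 0.468248×0.24314761 + 0.391876×0.49990478 = 0.309754
  M+8: 0.391876×0.24314761 = 0.095284
Scale to base peak (0.368782) = 100: 9.7 : 51.6 : 100.0 : 84.0 : 25.8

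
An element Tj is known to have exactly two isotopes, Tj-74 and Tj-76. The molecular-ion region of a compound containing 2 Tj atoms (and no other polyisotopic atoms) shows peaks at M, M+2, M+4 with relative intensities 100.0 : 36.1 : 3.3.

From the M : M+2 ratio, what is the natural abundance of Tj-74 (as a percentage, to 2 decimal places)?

Write p for the Tj-74 fraction. I(M+2)/I(M) = [C(2,1)·p^1·(1−p)] / p^2 = 2·(1−p)/p = 36.1/100.0 = 0.3610
(1−p)/p = 0.3610/2 = 0.1805  ⇒  p = 1/(1 + 0.1805) = 0.8471
Tj-74: 84.71%, Tj-76: 15.29%.

84.71%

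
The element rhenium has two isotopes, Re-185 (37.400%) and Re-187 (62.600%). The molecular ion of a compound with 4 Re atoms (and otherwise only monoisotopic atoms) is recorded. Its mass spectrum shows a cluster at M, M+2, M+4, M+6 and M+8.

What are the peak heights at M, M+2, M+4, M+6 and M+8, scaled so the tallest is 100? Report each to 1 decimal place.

Expanding (0.37400 + 0.62600)^4:
P(M) = 0.37400^4 = 0.019565
P(M+2) = 4 × 0.37400^3 × 0.62600^1 = 0.130993
P(M+4) = 6 × 0.37400^2 × 0.62600^2 = 0.328884
P(M+6) = 4 × 0.37400^1 × 0.62600^3 = 0.366990
P(M+8) = 0.62600^4 = 0.153567
The M+6 peak is largest (0.366990); scaling to 100 gives 5.3 : 35.7 : 89.6 : 100.0 : 41.8.

5.3 : 35.7 : 89.6 : 100.0 : 41.8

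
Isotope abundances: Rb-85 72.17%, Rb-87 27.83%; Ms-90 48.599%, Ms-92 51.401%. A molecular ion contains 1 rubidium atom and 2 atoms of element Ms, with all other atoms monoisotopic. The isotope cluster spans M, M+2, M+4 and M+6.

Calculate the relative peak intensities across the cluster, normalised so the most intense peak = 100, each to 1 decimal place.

Rubidium pattern (n=1): 0.7217 : 0.2783
Element Ms pattern (n=2): 0.23618628 : 0.49960744 : 0.26420628
Convolve the two distributions (both contribute in 2-u steps):
  M: 0.7217×0.23618628 = 0.170456
  M+2: 0.7217×0.49960744 + 0.2783×0.23618628 = 0.426297
  M+4: 0.7217×0.26420628 + 0.2783×0.49960744 = 0.329718
  M+6: 0.2783×0.26420628 = 0.073529
Scale to base peak (0.426297) = 100: 40.0 : 100.0 : 77.3 : 17.2

40.0 : 100.0 : 77.3 : 17.2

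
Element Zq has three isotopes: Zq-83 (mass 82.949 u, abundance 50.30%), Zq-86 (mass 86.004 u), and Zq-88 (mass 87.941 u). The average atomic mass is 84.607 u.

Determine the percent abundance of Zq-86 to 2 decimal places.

The remaining 49.70% is split between Zq-86 (fraction x) and Zq-88 (fraction 0.4970 − x).
Substituting: 86.004x + 87.941(0.4970 − x) = 42.883653
(86.004 − 87.941)x = -0.823024  ⇒  x = 0.42490, y = 0.07210
Zq-86: 42.49%, Zq-88: 7.21%.

42.49%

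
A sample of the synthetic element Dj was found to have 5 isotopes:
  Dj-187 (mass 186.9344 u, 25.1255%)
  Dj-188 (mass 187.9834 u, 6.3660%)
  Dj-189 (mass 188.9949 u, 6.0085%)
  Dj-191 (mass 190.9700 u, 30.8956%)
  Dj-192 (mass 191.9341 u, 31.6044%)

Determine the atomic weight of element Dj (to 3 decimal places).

189.952 u

Average mass = Σ (abundance × isotope mass) = 0.251255 × 186.9344 + 0.063660 × 187.9834 + 0.060085 × 188.9949 + 0.308956 × 190.9700 + 0.316044 × 191.9341
= 46.96820 + 11.96702 + 11.35576 + 59.00133 + 60.65962 = 189.95193 u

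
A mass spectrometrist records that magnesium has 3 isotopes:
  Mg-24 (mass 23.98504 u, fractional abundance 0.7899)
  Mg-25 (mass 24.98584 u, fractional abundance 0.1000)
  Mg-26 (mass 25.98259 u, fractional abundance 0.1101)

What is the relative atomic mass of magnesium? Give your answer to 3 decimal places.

24.305 u

The abundance-weighted mean is 0.7899 × 23.98504 + 0.1000 × 24.98584 + 0.1101 × 25.98259
= 18.945783 + 2.498584 + 2.860683 = 24.305050 u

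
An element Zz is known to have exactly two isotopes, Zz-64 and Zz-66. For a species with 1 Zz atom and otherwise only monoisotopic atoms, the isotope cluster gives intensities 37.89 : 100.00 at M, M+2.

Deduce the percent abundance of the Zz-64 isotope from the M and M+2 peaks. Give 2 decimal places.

27.48%

Write p for the Zz-64 fraction. I(M+2)/I(M) = [C(1,1)·p^0·(1−p)] / p^1 = 1·(1−p)/p = 100.00/37.89 = 2.6392
(1−p)/p = 2.6392/1 = 2.6392  ⇒  p = 1/(1 + 2.6392) = 0.2748
Zz-64: 27.48%, Zz-66: 72.52%.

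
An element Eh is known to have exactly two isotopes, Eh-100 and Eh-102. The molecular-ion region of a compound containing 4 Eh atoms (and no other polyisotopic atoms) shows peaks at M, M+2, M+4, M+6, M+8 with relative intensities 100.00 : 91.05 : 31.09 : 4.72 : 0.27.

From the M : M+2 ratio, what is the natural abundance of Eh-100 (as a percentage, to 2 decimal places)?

Write p for the Eh-100 fraction. I(M+2)/I(M) = [C(4,1)·p^3·(1−p)] / p^4 = 4·(1−p)/p = 91.05/100.00 = 0.9105
(1−p)/p = 0.9105/4 = 0.2276  ⇒  p = 1/(1 + 0.2276) = 0.8146
Eh-100: 81.46%, Eh-102: 18.54%.

81.46%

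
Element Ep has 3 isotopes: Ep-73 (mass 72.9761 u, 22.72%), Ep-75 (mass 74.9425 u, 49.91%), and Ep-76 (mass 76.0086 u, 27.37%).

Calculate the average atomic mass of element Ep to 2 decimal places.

74.79 u

The abundance-weighted mean is 0.2272 × 72.9761 + 0.4991 × 74.9425 + 0.2737 × 76.0086
= 16.58017 + 37.40380 + 20.80355 = 74.78752 u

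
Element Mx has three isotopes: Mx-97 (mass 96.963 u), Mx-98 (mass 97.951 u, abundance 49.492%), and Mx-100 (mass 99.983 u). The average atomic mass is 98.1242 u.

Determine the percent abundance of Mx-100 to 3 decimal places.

22.259%

Let x and y be the fractions of Mx-97 and Mx-100. Then x + y = 1 − 0.49492 = 0.50508 and 96.963x + 99.983y = 98.1242 − 0.49492×97.951 = 49.64629108.
Substituting: 96.963x + 99.983(0.50508 − x) = 49.64629108
(96.963 − 99.983)x = -0.85312256  ⇒  x = 0.28249, y = 0.22259
Mx-97: 28.249%, Mx-100: 22.259%.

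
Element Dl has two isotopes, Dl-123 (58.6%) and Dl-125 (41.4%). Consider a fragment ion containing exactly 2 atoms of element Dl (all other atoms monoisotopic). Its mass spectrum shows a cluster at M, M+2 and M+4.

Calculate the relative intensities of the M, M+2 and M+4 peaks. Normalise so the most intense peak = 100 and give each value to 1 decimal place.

70.8 : 100.0 : 35.3

Each Dl atom is independently Dl-123 (p = 0.586) or Dl-125 (q = 0.414); the cluster is the binomial expansion (p + q)^2.
P(M) = 0.586^2 = 0.343396
P(M+2) = 2 × 0.586^1 × 0.414^1 = 0.485208
P(M+4) = 0.414^2 = 0.171396
The M+2 peak is largest (0.485208); scaling to 100 gives 70.8 : 100.0 : 35.3.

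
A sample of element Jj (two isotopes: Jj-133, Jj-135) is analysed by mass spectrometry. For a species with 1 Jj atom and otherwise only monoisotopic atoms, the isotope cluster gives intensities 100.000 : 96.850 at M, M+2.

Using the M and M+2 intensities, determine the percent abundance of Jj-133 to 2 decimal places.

Write p for the Jj-133 fraction. I(M+2)/I(M) = [C(1,1)·p^0·(1−p)] / p^1 = 1·(1−p)/p = 96.850/100.000 = 0.9685
(1−p)/p = 0.9685/1 = 0.9685  ⇒  p = 1/(1 + 0.9685) = 0.5080
Jj-133: 50.80%, Jj-135: 49.20%.

50.80%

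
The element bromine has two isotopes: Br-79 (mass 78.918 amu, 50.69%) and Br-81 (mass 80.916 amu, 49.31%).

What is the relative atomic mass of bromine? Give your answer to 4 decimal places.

Ar = Σ fᵢ·mᵢ = 0.5069 × 78.918 + 0.4931 × 80.916
= 40.00353 + 39.89968 = 79.90321 amu

79.9032 amu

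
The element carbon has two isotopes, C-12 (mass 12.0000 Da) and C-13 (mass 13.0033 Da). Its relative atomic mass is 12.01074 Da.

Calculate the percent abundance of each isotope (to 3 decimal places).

Writing the weighted mean with unknown fraction x of C-12:
12.0000·x + 13.0033·(1 − x) = 12.01074
(12.0000 − 13.0033)·x = 12.01074 − 13.0033
x = -0.99256 / -1.0033 = 0.98930 → 98.930% C-12, 1.070% C-13.

C-12: 98.930%, C-13: 1.070%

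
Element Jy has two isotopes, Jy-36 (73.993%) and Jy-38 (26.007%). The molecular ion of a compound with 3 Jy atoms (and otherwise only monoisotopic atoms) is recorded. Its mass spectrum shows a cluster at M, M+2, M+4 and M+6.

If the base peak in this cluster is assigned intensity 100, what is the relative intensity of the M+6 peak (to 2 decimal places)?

(0.73993 + 0.26007)^3 gives M 0.4051, M+2 0.4272, M+4 0.1501, M+6 0.0176; the largest is M+2.
P(M+2) = C(3,1) × 0.73993^2 × 0.26007^1 = 3 × 0.5474964 × 0.26007 = 0.427162 (base)
P(M+6) = C(3,3) × 0.73993^0 × 0.26007^3 = 1 × 1.0000 × 0.0175902 = 0.017590
Relative intensity = 0.017590 / 0.427162 × 100 = 4.12

4.12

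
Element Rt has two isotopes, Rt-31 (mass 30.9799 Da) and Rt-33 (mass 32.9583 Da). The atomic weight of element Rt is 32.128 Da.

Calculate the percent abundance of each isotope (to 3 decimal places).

Writing the weighted mean with unknown fraction x of Rt-31:
30.9799·x + 32.9583·(1 − x) = 32.128
(30.9799 − 32.9583)·x = 32.128 − 32.9583
x = -0.8303 / -1.9784 = 0.41968 → 41.968% Rt-31, 58.032% Rt-33.

Rt-31: 41.968%, Rt-33: 58.032%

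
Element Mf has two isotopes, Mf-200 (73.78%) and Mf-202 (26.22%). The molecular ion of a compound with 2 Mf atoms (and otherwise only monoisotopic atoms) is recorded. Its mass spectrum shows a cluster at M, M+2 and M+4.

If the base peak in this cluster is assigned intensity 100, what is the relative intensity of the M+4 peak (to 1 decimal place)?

Term probabilities: M 0.5443, M+2 0.3869, M+4 0.0687. Base peak = M.
P(M) = C(2,0) × 0.7378^2 × 0.2622^0 = 1 × 0.54434884 × 1.0000 = 0.544349 (base)
P(M+4) = C(2,2) × 0.7378^0 × 0.2622^2 = 1 × 1.0000 × 0.06874884 = 0.068749
Relative intensity = 0.068749 / 0.544349 × 100 = 12.6

12.6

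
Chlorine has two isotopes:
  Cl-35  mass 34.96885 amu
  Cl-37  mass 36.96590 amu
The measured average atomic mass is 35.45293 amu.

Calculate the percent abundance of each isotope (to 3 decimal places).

Cl-35: 75.760%, Cl-37: 24.240%

Writing the weighted mean with unknown fraction x of Cl-35:
34.96885·x + 36.96590·(1 − x) = 35.45293
(34.96885 − 36.96590)·x = 35.45293 − 36.96590
x = -1.51297 / -1.99705 = 0.75760 → 75.760% Cl-35, 24.240% Cl-37.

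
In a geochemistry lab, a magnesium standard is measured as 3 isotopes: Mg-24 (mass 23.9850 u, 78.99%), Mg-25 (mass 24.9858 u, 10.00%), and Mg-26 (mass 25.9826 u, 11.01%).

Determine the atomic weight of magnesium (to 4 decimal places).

Weight each isotope mass by its fractional abundance: 0.7899 × 23.9850 + 0.1000 × 24.9858 + 0.1101 × 25.9826
= 18.94575 + 2.49858 + 2.86068 = 24.30501 u

24.3050 u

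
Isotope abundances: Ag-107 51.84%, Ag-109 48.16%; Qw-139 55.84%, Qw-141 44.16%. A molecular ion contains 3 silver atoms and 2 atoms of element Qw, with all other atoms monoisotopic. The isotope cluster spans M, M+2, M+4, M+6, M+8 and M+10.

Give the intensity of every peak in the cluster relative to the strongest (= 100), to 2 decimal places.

Silver pattern (n=3): 0.13931407 : 0.38827347 : 0.36071085 : 0.11170161
Element Qw pattern (n=2): 0.31181056 : 0.49317888 : 0.19501056
Convolve the two distributions (both contribute in 2-u steps):
  M: 0.13931407×0.31181056 = 0.043440
  M+2: 0.13931407×0.49317888 + 0.38827347×0.31181056 = 0.189775
  M+4: 0.13931407×0.19501056 + 0.38827347×0.49317888 + 0.36071085×0.31181056 = 0.331129
  M+6: 0.38827347×0.19501056 + 0.36071085×0.49317888 + 0.11170161×0.31181056 = 0.288442
  M+8: 0.36071085×0.19501056 + 0.11170161×0.49317888 = 0.125431
  M+10: 0.11170161×0.19501056 = 0.021783
Scale to base peak (0.331129) = 100: 13.12 : 57.31 : 100.00 : 87.11 : 37.88 : 6.58

13.12 : 57.31 : 100.00 : 87.11 : 37.88 : 6.58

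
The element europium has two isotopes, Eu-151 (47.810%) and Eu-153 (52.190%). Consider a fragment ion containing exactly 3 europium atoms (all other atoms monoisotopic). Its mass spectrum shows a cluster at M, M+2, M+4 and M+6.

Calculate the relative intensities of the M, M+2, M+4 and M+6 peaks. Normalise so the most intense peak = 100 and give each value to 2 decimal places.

27.97 : 91.61 : 100.00 : 36.39

Expanding (0.47810 + 0.52190)^3:
P(M) = 0.47810^3 = 0.109284
P(M+2) = 3 × 0.47810^2 × 0.52190^1 = 0.357887
P(M+4) = 3 × 0.47810^1 × 0.52190^2 = 0.390674
P(M+6) = 0.52190^3 = 0.142155
The M+4 peak is largest (0.390674); scaling to 100 gives 27.97 : 91.61 : 100.00 : 36.39.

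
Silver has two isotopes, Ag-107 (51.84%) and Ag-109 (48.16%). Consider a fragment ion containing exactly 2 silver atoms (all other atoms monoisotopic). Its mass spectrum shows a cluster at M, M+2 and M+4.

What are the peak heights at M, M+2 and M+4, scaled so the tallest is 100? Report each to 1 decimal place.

Each Ag atom is independently Ag-107 (p = 0.5184) or Ag-109 (q = 0.4816); the cluster is the binomial expansion (p + q)^2.
P(M) = 0.5184^2 = 0.268739
P(M+2) = 2 × 0.5184^1 × 0.4816^1 = 0.499323
P(M+4) = 0.4816^2 = 0.231939
The M+2 peak is largest (0.499323); scaling to 100 gives 53.8 : 100.0 : 46.5.

53.8 : 100.0 : 46.5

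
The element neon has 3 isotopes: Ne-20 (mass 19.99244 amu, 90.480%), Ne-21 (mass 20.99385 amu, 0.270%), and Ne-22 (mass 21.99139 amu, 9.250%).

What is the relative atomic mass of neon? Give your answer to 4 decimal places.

20.1800 amu

Ar = Σ fᵢ·mᵢ = 0.90480 × 19.99244 + 0.00270 × 20.99385 + 0.09250 × 21.99139
= 18.089160 + 0.056683 + 2.034204 = 20.180047 amu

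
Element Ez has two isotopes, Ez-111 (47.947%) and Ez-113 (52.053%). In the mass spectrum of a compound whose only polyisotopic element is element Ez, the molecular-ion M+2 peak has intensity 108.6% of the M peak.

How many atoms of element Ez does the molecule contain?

1

For n independent Ez atoms, I(M+2)/I(M) = n · (abundance Ez-113) / (abundance Ez-111) = n · 0.52053/0.47947.
n = 1.086 × 0.47947/0.52053 = 1.00 ≈ 1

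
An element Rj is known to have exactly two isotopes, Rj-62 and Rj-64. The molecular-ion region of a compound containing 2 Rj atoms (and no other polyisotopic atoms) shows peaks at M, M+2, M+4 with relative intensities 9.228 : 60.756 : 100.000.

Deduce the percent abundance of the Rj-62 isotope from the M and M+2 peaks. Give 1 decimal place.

Write p for the Rj-62 fraction. I(M+2)/I(M) = [C(2,1)·p^1·(1−p)] / p^2 = 2·(1−p)/p = 60.756/9.228 = 6.5839
(1−p)/p = 6.5839/2 = 3.2919  ⇒  p = 1/(1 + 3.2919) = 0.2330
Rj-62: 23.3%, Rj-64: 76.7%.

23.3%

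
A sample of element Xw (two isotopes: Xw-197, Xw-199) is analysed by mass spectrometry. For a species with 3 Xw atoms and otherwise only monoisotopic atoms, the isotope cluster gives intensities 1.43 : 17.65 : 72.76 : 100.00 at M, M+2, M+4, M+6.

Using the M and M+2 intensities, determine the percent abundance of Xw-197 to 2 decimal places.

19.55%

Let p = fractional abundance of Xw-197. I(M+2)/I(M) = [C(3,1)·p^2·(1−p)] / p^3 = 3·(1−p)/p = 17.65/1.43 = 12.3427
(1−p)/p = 12.3427/3 = 4.1142  ⇒  p = 1/(1 + 4.1142) = 0.1955
Xw-197: 19.55%, Xw-199: 80.45%.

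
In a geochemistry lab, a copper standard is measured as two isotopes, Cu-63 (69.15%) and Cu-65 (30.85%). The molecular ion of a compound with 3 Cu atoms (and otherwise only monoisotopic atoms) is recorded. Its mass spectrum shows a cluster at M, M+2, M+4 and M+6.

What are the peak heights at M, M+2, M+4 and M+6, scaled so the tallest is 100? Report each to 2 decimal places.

Each Cu atom is independently Cu-63 (p = 0.6915) or Cu-65 (q = 0.3085); the cluster is the binomial expansion (p + q)^3.
P(M) = 0.6915^3 = 0.330656
P(M+2) = 3 × 0.6915^2 × 0.3085^1 = 0.442548
P(M+4) = 3 × 0.6915^1 × 0.3085^2 = 0.197435
P(M+6) = 0.3085^3 = 0.029361
The M+2 peak is largest (0.442548); scaling to 100 gives 74.72 : 100.00 : 44.61 : 6.63.

74.72 : 100.00 : 44.61 : 6.63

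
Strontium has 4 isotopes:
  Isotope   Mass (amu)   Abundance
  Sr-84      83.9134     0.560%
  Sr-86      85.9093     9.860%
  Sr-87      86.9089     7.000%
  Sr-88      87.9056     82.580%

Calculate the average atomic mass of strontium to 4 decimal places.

The abundance-weighted mean is 0.00560 × 83.9134 + 0.09860 × 85.9093 + 0.07000 × 86.9089 + 0.82580 × 87.9056
= 0.46992 + 8.47066 + 6.08362 + 72.59244 = 87.61664 amu

87.6166 amu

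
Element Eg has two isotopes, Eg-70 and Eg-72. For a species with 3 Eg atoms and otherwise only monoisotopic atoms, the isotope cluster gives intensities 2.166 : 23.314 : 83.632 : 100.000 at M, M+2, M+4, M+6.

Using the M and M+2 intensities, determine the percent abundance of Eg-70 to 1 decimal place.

21.8%

If p is the fraction of Eg that is Eg-70, then I(M+2)/I(M) = [C(3,1)·p^2·(1−p)] / p^3 = 3·(1−p)/p = 23.314/2.166 = 10.7636
(1−p)/p = 10.7636/3 = 3.5879  ⇒  p = 1/(1 + 3.5879) = 0.2180
Eg-70: 21.8%, Eg-72: 78.2%.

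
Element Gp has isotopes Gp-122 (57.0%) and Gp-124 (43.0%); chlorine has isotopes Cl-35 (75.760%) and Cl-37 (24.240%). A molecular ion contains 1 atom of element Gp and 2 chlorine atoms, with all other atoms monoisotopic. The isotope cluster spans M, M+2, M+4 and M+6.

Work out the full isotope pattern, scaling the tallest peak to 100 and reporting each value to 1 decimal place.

71.7 : 100.0 : 42.0 : 5.5

Element Gp pattern (n=1): 0.5700 : 0.4300
Chlorine pattern (n=2): 0.57395776 : 0.36728448 : 0.05875776
Convolve the two distributions (both contribute in 2-u steps):
  M: 0.5700×0.57395776 = 0.327156
  M+2: 0.5700×0.36728448 + 0.4300×0.57395776 = 0.456154
  M+4: 0.5700×0.05875776 + 0.4300×0.36728448 = 0.191424
  M+6: 0.4300×0.05875776 = 0.025266
Scale to base peak (0.456154) = 100: 71.7 : 100.0 : 42.0 : 5.5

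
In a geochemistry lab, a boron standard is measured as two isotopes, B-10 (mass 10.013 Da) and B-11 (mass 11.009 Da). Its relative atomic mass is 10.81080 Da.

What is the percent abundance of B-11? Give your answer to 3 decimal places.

80.100%

Writing the weighted mean with unknown fraction x of B-10:
10.013·x + 11.009·(1 − x) = 10.81080
(10.013 − 11.009)·x = 10.81080 − 11.009
x = -0.19820 / -0.996 = 0.19900 → 19.900% B-10, 80.100% B-11.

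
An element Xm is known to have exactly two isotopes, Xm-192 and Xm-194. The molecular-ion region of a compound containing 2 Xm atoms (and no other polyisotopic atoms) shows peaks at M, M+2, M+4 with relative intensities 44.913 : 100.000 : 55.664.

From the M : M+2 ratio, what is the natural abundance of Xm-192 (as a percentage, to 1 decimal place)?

If p is the fraction of Xm that is Xm-192, then I(M+2)/I(M) = [C(2,1)·p^1·(1−p)] / p^2 = 2·(1−p)/p = 100.000/44.913 = 2.2265
(1−p)/p = 2.2265/2 = 1.1133  ⇒  p = 1/(1 + 1.1133) = 0.4732
Xm-192: 47.3%, Xm-194: 52.7%.

47.3%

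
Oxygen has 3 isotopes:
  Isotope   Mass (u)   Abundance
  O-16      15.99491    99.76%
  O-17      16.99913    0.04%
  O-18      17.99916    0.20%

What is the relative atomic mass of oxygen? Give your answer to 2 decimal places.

Average mass = Σ (abundance × isotope mass) = 0.9976 × 15.99491 + 0.0004 × 16.99913 + 0.0020 × 17.99916
= 15.956522 + 0.006800 + 0.035998 = 15.999320 u

16.00 u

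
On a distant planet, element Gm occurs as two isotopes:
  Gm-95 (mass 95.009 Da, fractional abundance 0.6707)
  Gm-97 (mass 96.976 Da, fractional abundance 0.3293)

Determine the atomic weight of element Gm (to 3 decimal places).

Ar = Σ fᵢ·mᵢ = 0.6707 × 95.009 + 0.3293 × 96.976
= 63.7225 + 31.9342 = 95.6567 Da

95.657 Da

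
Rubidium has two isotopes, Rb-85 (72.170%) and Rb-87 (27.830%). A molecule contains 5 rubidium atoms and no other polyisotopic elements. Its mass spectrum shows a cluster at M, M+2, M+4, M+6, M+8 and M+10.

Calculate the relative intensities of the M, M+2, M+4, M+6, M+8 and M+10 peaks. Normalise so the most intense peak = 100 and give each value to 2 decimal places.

Expanding (0.72170 + 0.27830)^5:
P(M) = 0.72170^5 = 0.195787
P(M+2) = 5 × 0.72170^4 × 0.27830^1 = 0.377494
P(M+4) = 10 × 0.72170^3 × 0.27830^2 = 0.291136
P(M+6) = 10 × 0.72170^2 × 0.27830^3 = 0.112267
P(M+8) = 5 × 0.72170^1 × 0.27830^4 = 0.021646
P(M+10) = 0.27830^5 = 0.001669
The M+2 peak is largest (0.377494); scaling to 100 gives 51.86 : 100.00 : 77.12 : 29.74 : 5.73 : 0.44.

51.86 : 100.00 : 77.12 : 29.74 : 5.73 : 0.44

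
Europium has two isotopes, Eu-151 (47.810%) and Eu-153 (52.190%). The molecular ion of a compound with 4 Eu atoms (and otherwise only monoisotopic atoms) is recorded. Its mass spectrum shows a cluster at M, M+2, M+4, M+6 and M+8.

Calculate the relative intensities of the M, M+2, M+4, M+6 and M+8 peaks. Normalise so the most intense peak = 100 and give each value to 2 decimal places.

13.99 : 61.07 : 100.00 : 72.77 : 19.86

Expanding (0.47810 + 0.52190)^4:
P(M) = 0.47810^4 = 0.052249
P(M+2) = 4 × 0.47810^3 × 0.52190^1 = 0.228141
P(M+4) = 6 × 0.47810^2 × 0.52190^2 = 0.373563
P(M+6) = 4 × 0.47810^1 × 0.52190^3 = 0.271857
P(M+8) = 0.52190^4 = 0.074191
The M+4 peak is largest (0.373563); scaling to 100 gives 13.99 : 61.07 : 100.00 : 72.77 : 19.86.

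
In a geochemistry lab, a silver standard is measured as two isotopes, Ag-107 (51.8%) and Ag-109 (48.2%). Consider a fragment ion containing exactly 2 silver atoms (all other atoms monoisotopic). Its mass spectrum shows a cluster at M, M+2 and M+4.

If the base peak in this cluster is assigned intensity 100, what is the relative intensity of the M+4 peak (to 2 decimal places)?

46.53

(0.518 + 0.482)^2 gives M 0.2683, M+2 0.4994, M+4 0.2323; the largest is M+2.
P(M+2) = C(2,1) × 0.518^1 × 0.482^1 = 2 × 0.5180 × 0.4820 = 0.499352 (base)
P(M+4) = C(2,2) × 0.518^0 × 0.482^2 = 1 × 1.0000 × 0.232324 = 0.232324
Relative intensity = 0.232324 / 0.499352 × 100 = 46.53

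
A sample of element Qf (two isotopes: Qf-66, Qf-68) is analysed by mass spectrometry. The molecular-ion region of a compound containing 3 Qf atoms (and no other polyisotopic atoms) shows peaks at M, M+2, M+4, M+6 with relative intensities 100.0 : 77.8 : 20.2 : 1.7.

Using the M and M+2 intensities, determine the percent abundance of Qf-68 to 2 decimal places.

Write p for the Qf-66 fraction. I(M+2)/I(M) = [C(3,1)·p^2·(1−p)] / p^3 = 3·(1−p)/p = 77.8/100.0 = 0.7780
(1−p)/p = 0.7780/3 = 0.2593  ⇒  p = 1/(1 + 0.2593) = 0.7941
Qf-66: 79.41%, Qf-68: 20.59%.

20.59%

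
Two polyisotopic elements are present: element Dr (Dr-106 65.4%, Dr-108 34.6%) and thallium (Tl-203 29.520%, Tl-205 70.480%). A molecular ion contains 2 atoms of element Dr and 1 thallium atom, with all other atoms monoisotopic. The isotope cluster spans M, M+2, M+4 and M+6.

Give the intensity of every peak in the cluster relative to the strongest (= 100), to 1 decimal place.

29.0 : 100.0 : 81.4 : 19.4

Element Dr pattern (n=2): 0.427716 : 0.452568 : 0.119716
Thallium pattern (n=1): 0.2952 : 0.7048
Convolve the two distributions (both contribute in 2-u steps):
  M: 0.427716×0.2952 = 0.126262
  M+2: 0.427716×0.7048 + 0.452568×0.2952 = 0.435052
  M+4: 0.452568×0.7048 + 0.119716×0.2952 = 0.354310
  M+6: 0.119716×0.7048 = 0.084376
Scale to base peak (0.435052) = 100: 29.0 : 100.0 : 81.4 : 19.4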